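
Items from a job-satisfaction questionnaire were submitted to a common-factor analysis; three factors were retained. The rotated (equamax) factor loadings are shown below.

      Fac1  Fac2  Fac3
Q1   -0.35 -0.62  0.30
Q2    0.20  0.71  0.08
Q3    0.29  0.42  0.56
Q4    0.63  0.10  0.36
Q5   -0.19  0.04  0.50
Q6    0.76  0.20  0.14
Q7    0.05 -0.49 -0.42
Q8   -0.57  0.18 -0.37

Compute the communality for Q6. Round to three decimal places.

h² = 0.76² + 0.20² + 0.14² = 0.5776 + 0.0400 + 0.0196 = 0.6372

0.637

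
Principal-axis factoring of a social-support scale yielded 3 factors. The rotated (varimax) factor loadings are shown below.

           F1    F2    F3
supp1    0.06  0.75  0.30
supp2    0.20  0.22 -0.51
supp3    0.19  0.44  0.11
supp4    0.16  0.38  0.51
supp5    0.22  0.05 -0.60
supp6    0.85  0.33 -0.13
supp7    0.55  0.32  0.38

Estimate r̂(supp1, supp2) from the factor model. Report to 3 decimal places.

r̂ = Σ λ_i·λ_j across factors = (0.06)(0.20) + (0.75)(0.22) + (0.30)(-0.51)
  = +0.0120 +0.1650 -0.1530 = 0.0240

0.024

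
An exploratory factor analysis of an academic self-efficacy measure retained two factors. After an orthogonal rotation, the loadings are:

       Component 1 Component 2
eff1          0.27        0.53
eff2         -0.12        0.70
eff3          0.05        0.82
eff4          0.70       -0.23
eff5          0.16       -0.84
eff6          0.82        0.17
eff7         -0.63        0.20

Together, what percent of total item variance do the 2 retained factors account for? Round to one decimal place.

SS loadings by factor: 1.6747, 2.2707; total = 3.9454.
Total variance with 7 standardized items is 7, so the solution explains 3.9454/7 = 0.5636 = 56.36%.

56.4%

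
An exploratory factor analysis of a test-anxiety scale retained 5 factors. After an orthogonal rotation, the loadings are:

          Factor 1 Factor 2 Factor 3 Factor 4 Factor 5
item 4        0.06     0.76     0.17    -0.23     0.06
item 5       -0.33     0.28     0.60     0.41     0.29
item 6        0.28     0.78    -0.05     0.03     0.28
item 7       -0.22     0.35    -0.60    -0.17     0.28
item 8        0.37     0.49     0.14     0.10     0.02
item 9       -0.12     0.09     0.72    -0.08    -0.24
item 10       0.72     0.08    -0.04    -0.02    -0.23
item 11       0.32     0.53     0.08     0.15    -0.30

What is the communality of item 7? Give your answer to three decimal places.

h² = (-0.22)² + 0.35² + (-0.60)² + (-0.17)² + 0.28² = 0.0484 + 0.1225 + 0.3600 + 0.0289 + 0.0784 = 0.6382

0.638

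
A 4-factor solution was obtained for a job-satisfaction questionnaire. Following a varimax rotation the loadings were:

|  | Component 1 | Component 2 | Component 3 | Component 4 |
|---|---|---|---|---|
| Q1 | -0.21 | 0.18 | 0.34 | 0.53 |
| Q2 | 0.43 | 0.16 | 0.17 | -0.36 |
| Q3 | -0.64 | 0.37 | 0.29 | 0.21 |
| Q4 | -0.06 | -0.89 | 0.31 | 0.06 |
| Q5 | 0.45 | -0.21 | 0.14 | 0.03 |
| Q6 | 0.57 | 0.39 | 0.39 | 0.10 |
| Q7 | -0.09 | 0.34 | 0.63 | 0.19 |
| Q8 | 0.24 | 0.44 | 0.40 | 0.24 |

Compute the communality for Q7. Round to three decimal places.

0.557

h² = (-0.09)² + 0.34² + 0.63² + 0.19² = 0.0081 + 0.1156 + 0.3969 + 0.0361 = 0.5567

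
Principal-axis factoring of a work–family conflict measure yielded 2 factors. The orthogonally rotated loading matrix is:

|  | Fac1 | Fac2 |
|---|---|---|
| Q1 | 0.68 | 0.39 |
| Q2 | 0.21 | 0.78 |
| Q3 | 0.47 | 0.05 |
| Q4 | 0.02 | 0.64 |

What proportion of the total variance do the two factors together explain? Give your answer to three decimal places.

0.475

SS loadings by factor: 0.7278, 1.1726; total = 1.9004.
Total variance with 4 standardized items is 4, so the solution explains 1.9004/4 = 0.4751.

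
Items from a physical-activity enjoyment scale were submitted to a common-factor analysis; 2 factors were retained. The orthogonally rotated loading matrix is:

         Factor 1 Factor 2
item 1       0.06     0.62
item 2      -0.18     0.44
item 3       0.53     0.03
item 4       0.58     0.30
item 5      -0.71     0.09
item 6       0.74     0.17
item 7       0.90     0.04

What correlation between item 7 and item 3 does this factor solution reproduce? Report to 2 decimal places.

0.48

r̂ = Σ λ_i·λ_j across factors = (0.90)(0.53) + (0.04)(0.03)
  = +0.4770 +0.0012 = 0.4782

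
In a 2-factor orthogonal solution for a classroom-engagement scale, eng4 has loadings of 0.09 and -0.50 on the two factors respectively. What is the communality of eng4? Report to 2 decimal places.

0.26

h² = 0.09² + (-0.50)² = 0.0081 + 0.2500 = 0.2581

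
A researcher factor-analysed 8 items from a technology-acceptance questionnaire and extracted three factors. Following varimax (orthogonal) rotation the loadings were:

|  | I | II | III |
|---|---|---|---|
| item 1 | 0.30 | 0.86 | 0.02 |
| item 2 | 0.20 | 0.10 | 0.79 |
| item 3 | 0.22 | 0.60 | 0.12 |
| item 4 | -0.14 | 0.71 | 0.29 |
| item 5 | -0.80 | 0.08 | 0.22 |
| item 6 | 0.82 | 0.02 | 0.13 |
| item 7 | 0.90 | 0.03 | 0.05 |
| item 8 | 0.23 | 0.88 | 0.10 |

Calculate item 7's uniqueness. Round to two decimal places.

0.19

h² = 0.90² + 0.03² + 0.05² = 0.8100 + 0.0009 + 0.0025 = 0.8134
Uniqueness u² = 1 − h² = 1 − 0.8134 = 0.1866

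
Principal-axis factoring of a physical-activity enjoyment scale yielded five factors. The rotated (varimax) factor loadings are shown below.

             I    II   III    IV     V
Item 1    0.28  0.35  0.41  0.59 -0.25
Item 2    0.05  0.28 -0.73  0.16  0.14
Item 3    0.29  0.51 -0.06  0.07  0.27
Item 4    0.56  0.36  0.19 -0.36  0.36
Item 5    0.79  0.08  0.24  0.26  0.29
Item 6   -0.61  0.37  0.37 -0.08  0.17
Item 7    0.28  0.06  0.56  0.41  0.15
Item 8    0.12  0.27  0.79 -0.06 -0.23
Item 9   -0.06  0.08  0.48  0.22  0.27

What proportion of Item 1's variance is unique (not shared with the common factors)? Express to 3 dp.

0.220

h² = 0.28² + 0.35² + 0.41² + 0.59² + (-0.25)² = 0.0784 + 0.1225 + 0.1681 + 0.3481 + 0.0625 = 0.7796
Uniqueness u² = 1 − h² = 1 − 0.7796 = 0.2204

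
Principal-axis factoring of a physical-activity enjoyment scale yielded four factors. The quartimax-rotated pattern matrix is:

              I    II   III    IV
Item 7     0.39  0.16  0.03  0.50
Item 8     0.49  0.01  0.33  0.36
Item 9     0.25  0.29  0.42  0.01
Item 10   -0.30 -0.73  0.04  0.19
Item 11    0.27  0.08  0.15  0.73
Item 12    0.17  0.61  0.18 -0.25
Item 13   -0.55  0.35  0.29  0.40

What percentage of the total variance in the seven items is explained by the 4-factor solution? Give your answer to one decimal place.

SS loadings by factor: 0.9490, 1.1437, 0.4268, 1.1712; total = 3.6907.
Total variance with 7 standardized items is 7, so the solution explains 3.6907/7 = 0.5272 = 52.72%.

52.7%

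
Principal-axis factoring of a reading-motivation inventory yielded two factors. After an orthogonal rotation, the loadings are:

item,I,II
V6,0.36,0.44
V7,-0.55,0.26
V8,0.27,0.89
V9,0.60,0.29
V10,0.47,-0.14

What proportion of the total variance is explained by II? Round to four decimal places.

0.2314

SS loadings for II = 0.44² + 0.26² + 0.89² + 0.29² + (-0.14)² = 1.1570
Proportion of variance = 1.1570 / 5 = 0.2314.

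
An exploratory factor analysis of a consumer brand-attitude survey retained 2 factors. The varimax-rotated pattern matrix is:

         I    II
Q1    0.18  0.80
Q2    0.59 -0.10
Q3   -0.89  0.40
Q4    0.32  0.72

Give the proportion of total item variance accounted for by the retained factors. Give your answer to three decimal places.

0.651

SS loadings by factor: 1.2750, 1.3284; total = 2.6034.
Total variance with 4 standardized items is 4, so the solution explains 2.6034/4 = 0.6509.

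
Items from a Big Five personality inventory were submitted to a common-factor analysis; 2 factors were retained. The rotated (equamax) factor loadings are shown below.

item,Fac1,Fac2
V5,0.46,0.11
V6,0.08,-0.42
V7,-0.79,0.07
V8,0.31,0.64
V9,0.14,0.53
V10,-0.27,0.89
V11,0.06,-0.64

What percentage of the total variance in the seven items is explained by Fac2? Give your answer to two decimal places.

SS loadings for Fac2 = 0.11² + (-0.42)² + 0.07² + 0.64² + 0.53² + 0.89² + (-0.64)² = 2.0856
With 7 standardized items, total variance = 7. Proportion = 2.0856/7 = 0.2979 → 29.79%.

29.79%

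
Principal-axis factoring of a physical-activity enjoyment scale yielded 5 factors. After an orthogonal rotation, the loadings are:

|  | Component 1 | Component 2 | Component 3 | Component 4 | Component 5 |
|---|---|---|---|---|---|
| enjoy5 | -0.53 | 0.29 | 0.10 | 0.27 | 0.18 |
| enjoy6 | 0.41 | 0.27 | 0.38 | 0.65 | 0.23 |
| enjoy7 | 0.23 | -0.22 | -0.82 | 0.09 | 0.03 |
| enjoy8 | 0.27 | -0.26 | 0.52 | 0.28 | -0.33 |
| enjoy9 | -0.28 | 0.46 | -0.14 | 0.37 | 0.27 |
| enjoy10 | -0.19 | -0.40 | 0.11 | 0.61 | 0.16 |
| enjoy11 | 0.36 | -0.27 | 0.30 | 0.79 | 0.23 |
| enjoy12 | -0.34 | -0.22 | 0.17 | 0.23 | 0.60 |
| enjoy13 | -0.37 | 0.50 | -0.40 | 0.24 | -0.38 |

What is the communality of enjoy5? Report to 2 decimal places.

0.48

h² = (-0.53)² + 0.29² + 0.10² + 0.27² + 0.18² = 0.2809 + 0.0841 + 0.0100 + 0.0729 + 0.0324 = 0.4803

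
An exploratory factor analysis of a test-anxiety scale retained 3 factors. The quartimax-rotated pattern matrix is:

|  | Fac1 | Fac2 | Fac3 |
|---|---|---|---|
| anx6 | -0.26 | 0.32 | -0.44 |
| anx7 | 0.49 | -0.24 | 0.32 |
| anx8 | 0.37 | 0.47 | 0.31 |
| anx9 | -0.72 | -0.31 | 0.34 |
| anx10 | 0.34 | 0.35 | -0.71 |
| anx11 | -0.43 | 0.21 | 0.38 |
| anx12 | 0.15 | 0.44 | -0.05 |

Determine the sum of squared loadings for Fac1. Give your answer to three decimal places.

SS loadings for Fac1 = (-0.26)² + 0.49² + 0.37² + (-0.72)² + 0.34² + (-0.43)² + 0.15² = 0.0676 + 0.2401 + 0.1369 + 0.5184 + 0.1156 + 0.1849 + 0.0225 = 1.2860

1.286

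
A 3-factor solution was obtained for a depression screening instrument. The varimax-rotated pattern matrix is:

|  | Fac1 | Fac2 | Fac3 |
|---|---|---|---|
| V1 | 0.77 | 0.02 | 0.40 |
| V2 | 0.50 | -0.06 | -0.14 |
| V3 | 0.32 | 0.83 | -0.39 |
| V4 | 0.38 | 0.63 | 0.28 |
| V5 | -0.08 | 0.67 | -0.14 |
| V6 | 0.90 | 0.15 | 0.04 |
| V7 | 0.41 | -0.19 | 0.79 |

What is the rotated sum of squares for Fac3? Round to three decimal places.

1.055

SS loadings for Fac3 = 0.40² + (-0.14)² + (-0.39)² + 0.28² + (-0.14)² + 0.04² + 0.79² = 0.1600 + 0.0196 + 0.1521 + 0.0784 + 0.0196 + 0.0016 + 0.6241 = 1.0554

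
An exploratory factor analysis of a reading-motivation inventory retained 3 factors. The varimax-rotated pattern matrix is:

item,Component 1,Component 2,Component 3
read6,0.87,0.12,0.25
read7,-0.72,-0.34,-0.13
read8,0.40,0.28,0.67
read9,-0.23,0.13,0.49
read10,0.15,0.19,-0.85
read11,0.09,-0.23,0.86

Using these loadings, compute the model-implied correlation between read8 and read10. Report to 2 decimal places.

-0.46

r̂ = Σ λ_i·λ_j across factors = (0.40)(0.15) + (0.28)(0.19) + (0.67)(-0.85)
  = +0.0600 +0.0532 -0.5695 = -0.4563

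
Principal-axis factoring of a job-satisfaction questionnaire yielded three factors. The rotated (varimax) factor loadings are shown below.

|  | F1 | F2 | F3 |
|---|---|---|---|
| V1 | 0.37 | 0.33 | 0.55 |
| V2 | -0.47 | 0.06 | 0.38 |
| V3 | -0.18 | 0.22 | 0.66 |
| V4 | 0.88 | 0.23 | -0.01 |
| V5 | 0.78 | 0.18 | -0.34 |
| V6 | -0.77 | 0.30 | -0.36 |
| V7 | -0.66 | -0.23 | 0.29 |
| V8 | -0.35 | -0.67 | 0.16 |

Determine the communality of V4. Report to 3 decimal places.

0.827

h² = 0.88² + 0.23² + (-0.01)² = 0.7744 + 0.0529 + 0.0001 = 0.8274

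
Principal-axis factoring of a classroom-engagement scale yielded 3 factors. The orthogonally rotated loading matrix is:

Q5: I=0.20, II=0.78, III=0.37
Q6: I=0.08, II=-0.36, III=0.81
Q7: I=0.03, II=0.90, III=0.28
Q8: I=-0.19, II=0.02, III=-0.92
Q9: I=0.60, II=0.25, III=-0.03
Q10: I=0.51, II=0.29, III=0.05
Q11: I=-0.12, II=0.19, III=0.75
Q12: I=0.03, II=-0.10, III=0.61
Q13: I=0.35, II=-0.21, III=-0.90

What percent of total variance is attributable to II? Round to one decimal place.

19.8%

SS loadings for II = 0.78² + (-0.36)² + 0.90² + 0.02² + 0.25² + 0.29² + 0.19² + (-0.10)² + (-0.21)² = 1.7852
With 9 standardized items, total variance = 9. Proportion = 1.7852/9 = 0.1984 → 19.84%.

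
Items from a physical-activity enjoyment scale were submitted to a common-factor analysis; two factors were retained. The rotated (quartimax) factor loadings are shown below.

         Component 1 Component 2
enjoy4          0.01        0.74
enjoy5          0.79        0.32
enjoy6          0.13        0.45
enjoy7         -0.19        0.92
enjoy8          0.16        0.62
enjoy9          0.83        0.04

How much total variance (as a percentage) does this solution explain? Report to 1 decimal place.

57.9%

Communalities: 0.5477, 0.7265, 0.2194, 0.8825, 0.4100, 0.6905; Σh² = 3.4766.
Total variance with 6 standardized items is 6, so the solution explains 3.4766/6 = 0.5794 = 57.94%.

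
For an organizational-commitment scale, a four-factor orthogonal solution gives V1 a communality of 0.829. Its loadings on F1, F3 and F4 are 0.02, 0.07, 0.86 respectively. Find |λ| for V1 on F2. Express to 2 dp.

Under orthogonal rotation h² = Σλ², so λ_F2² = h² − (0.7449) = 0.829 − 0.7449 = 0.0841.
|λ| = √0.0841 = 0.2900.

0.29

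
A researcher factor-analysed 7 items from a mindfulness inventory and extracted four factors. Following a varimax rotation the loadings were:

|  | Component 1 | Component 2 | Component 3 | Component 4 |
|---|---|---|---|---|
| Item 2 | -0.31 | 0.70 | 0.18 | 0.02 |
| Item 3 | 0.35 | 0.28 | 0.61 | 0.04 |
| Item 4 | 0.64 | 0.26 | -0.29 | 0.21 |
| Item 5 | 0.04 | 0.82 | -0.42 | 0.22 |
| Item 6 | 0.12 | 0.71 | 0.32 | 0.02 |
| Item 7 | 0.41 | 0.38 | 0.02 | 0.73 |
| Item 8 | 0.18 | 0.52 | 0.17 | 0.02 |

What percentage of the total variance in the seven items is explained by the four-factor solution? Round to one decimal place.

SS loadings by factor: 0.8447, 2.2273, 0.7967, 0.6282; total = 4.4969.
Total variance with 7 standardized items is 7, so the solution explains 4.4969/7 = 0.6424 = 64.24%.

64.2%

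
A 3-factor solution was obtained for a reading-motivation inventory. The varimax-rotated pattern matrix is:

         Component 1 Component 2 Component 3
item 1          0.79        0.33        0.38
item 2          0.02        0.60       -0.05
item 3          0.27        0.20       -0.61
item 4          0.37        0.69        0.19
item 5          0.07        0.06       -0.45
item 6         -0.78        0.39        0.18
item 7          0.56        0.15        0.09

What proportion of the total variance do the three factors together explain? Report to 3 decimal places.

0.532

SS loadings by factor: 1.7612, 1.1632, 0.7981; total = 3.7225.
Total variance with 7 standardized items is 7, so the solution explains 3.7225/7 = 0.5318.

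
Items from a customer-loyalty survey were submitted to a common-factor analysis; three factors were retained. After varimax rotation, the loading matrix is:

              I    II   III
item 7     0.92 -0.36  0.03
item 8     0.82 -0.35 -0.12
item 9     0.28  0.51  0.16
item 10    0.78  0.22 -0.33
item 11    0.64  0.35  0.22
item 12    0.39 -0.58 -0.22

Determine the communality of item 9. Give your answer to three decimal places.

0.364

h² = 0.28² + 0.51² + 0.16² = 0.0784 + 0.2601 + 0.0256 = 0.3641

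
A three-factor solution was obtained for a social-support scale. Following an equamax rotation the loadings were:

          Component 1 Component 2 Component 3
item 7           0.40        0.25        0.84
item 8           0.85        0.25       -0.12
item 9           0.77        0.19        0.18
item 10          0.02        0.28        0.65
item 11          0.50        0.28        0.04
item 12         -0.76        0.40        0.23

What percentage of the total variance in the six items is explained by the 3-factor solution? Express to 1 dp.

66.8%

SS loadings by factor: 2.3034, 0.4779, 1.2294; total = 4.0107.
Total variance with 6 standardized items is 6, so the solution explains 4.0107/6 = 0.6684 = 66.84%.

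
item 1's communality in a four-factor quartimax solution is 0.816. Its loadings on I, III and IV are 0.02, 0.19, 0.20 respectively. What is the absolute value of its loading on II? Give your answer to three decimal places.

Under orthogonal rotation h² = Σλ², so λ_II² = h² − (0.0765) = 0.816 − 0.0765 = 0.7395.
|λ| = √0.7395 = 0.8599.

0.860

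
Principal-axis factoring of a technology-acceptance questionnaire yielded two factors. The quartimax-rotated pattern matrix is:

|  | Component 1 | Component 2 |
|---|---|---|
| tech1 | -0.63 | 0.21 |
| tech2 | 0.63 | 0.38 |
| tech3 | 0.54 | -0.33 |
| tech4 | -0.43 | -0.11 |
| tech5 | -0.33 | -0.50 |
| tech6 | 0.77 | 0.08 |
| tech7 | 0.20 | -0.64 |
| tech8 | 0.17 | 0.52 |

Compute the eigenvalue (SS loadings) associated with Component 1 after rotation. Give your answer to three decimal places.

SS loadings for Component 1 = (-0.63)² + 0.63² + 0.54² + (-0.43)² + (-0.33)² + 0.77² + 0.20² + 0.17² = 0.3969 + 0.3969 + 0.2916 + 0.1849 + 0.1089 + 0.5929 + 0.0400 + 0.0289 = 2.0410

2.041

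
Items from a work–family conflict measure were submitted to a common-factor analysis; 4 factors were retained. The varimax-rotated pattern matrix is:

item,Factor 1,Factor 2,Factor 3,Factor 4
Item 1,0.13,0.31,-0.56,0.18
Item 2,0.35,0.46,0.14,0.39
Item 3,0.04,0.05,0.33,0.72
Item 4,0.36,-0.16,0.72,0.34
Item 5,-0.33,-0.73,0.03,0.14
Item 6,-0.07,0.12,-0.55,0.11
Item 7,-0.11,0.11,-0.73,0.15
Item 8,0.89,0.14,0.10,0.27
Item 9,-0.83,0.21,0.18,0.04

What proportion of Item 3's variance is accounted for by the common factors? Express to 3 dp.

0.631

h² = 0.04² + 0.05² + 0.33² + 0.72² = 0.0016 + 0.0025 + 0.1089 + 0.5184 = 0.6314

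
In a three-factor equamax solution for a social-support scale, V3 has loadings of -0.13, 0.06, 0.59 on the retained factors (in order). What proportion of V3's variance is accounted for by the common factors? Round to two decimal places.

h² = (-0.13)² + 0.06² + 0.59² = 0.0169 + 0.0036 + 0.3481 = 0.3686

0.37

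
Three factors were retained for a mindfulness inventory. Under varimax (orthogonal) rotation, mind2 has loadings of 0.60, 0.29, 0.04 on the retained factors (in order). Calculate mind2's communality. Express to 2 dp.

0.45

h² = 0.60² + 0.29² + 0.04² = 0.3600 + 0.0841 + 0.0016 = 0.4457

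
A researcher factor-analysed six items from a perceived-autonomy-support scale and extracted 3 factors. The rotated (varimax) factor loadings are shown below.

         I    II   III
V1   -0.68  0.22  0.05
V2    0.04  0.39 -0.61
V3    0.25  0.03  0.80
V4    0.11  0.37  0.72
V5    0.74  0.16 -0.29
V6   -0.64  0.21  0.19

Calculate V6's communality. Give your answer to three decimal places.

0.490

h² = (-0.64)² + 0.21² + 0.19² = 0.4096 + 0.0441 + 0.0361 = 0.4898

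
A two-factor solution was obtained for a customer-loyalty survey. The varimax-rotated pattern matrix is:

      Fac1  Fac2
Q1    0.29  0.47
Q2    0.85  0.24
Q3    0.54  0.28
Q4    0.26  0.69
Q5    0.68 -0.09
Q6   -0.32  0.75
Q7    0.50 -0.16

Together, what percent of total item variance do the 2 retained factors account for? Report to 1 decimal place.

48.7%

Communalities: 0.3050, 0.7801, 0.3700, 0.5437, 0.4705, 0.6649, 0.2756; Σh² = 3.4098.
Total variance with 7 standardized items is 7, so the solution explains 3.4098/7 = 0.4871 = 48.71%.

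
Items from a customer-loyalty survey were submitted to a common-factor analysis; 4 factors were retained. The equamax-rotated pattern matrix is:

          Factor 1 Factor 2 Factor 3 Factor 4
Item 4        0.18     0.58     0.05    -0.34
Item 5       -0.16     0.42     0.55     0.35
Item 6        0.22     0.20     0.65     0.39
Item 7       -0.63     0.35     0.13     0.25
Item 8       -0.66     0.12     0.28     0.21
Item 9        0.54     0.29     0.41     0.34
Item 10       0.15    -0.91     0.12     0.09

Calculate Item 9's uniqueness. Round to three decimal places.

h² = 0.54² + 0.29² + 0.41² + 0.34² = 0.2916 + 0.0841 + 0.1681 + 0.1156 = 0.6594
Uniqueness u² = 1 − h² = 1 − 0.6594 = 0.3406

0.341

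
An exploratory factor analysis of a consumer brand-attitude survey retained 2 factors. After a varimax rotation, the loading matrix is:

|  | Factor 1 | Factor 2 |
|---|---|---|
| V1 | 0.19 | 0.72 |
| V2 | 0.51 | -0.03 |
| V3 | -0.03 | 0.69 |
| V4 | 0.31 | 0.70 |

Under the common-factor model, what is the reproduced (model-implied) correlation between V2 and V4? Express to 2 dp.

0.14

r̂ = Σ λ_i·λ_j across factors = (0.51)(0.31) + (-0.03)(0.70)
  = +0.1581 -0.0210 = 0.1371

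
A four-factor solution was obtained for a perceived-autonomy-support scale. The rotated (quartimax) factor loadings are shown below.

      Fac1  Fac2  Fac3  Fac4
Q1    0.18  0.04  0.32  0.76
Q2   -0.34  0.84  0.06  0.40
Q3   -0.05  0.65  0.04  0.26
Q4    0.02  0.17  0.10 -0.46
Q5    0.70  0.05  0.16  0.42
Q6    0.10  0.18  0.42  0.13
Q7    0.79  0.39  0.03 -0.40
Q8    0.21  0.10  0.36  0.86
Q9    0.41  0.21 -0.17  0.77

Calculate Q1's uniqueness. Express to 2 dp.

0.29

h² = 0.18² + 0.04² + 0.32² + 0.76² = 0.0324 + 0.0016 + 0.1024 + 0.5776 = 0.7140
Uniqueness u² = 1 − h² = 1 − 0.7140 = 0.2860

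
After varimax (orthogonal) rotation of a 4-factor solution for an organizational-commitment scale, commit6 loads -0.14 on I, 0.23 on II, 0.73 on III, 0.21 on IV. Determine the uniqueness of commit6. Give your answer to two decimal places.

0.35

h² = (-0.14)² + 0.23² + 0.73² + 0.21² = 0.0196 + 0.0529 + 0.5329 + 0.0441 = 0.6495
Uniqueness u² = 1 − h² = 1 − 0.6495 = 0.3505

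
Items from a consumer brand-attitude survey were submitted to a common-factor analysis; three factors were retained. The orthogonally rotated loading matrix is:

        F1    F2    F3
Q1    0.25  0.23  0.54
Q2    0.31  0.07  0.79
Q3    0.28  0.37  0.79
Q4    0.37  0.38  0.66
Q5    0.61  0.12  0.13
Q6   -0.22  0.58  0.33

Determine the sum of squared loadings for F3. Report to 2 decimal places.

2.10

SS loadings for F3 = 0.54² + 0.79² + 0.79² + 0.66² + 0.13² + 0.33² = 0.2916 + 0.6241 + 0.6241 + 0.4356 + 0.0169 + 0.1089 = 2.1012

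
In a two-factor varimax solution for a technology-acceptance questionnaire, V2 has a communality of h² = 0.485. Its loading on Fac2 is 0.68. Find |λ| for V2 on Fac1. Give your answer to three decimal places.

0.150

Under orthogonal rotation h² = Σλ², so λ_Fac1² = h² − (0.4624) = 0.485 − 0.4624 = 0.0226.
|λ| = √0.0226 = 0.1503.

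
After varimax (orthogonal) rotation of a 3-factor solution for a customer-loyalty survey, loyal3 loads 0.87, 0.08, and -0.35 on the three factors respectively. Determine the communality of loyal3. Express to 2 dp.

h² = 0.87² + 0.08² + (-0.35)² = 0.7569 + 0.0064 + 0.1225 = 0.8858

0.89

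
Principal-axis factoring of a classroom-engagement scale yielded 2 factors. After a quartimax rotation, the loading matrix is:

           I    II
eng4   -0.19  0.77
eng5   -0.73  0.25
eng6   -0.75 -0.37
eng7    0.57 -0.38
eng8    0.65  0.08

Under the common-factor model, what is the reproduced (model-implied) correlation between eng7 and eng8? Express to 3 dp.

0.340

r̂ = Σ λ_i·λ_j across factors = (0.57)(0.65) + (-0.38)(0.08)
  = +0.3705 -0.0304 = 0.3401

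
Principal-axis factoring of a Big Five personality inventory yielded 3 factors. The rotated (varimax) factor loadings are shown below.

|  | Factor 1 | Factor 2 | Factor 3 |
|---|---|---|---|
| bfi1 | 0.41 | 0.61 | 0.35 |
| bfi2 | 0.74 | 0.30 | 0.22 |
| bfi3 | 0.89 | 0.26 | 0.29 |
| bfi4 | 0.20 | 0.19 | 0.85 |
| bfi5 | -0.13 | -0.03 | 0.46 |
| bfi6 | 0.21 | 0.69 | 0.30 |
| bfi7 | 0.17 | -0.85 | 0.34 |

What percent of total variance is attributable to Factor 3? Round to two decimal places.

19.92%

SS loadings for Factor 3 = 0.35² + 0.22² + 0.29² + 0.85² + 0.46² + 0.30² + 0.34² = 1.3947
With 7 standardized items, total variance = 7. Proportion = 1.3947/7 = 0.1992 → 19.92%.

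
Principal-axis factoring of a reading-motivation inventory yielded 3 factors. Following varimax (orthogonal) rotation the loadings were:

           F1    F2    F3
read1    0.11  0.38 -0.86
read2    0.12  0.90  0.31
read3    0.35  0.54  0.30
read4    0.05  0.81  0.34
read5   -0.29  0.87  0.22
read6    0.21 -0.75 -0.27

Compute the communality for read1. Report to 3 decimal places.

0.896

h² = 0.11² + 0.38² + (-0.86)² = 0.0121 + 0.1444 + 0.7396 = 0.8961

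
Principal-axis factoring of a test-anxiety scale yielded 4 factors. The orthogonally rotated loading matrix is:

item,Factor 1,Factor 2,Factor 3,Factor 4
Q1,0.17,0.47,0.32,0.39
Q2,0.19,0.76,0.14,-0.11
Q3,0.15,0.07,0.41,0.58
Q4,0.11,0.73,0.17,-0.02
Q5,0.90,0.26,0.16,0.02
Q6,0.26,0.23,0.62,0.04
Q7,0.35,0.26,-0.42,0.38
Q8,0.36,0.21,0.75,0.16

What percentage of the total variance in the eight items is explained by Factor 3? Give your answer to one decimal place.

18.3%

SS loadings for Factor 3 = 0.32² + 0.14² + 0.41² + 0.17² + 0.16² + 0.62² + (-0.42)² + 0.75² = 1.4679
With 8 standardized items, total variance = 8. Proportion = 1.4679/8 = 0.1835 → 18.35%.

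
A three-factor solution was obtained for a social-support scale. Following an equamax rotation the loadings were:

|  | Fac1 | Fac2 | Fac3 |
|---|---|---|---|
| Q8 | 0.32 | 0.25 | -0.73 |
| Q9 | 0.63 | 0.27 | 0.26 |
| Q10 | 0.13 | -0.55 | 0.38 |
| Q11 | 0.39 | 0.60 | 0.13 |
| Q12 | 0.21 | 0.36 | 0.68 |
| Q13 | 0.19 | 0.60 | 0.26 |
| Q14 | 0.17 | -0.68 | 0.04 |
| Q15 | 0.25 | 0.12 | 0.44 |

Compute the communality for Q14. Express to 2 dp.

h² = 0.17² + (-0.68)² + 0.04² = 0.0289 + 0.4624 + 0.0016 = 0.4929

0.49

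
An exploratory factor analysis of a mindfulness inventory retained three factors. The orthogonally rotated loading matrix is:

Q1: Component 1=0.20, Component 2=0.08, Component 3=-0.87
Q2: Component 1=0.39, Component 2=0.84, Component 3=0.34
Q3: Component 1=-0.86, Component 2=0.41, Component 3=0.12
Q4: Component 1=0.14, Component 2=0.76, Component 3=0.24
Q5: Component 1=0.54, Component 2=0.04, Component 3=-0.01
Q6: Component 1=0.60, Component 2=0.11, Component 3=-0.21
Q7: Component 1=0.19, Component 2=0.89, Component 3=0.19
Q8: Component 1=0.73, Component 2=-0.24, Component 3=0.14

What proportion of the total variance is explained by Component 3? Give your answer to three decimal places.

0.131

SS loadings for Component 3 = (-0.87)² + 0.34² + 0.12² + 0.24² + (-0.01)² + (-0.21)² + 0.19² + 0.14² = 1.0444
Proportion of variance = 1.0444 / 8 = 0.1305.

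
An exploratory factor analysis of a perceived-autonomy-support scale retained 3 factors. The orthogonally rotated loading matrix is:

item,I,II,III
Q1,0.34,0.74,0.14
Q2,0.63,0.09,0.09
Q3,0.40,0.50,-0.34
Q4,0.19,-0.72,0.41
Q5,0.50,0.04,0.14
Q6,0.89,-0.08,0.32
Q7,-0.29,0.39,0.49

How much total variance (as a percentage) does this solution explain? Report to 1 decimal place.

57.0%

Communalities: 0.6828, 0.4131, 0.5256, 0.7226, 0.2712, 0.9009, 0.4763; Σh² = 3.9925.
Total variance with 7 standardized items is 7, so the solution explains 3.9925/7 = 0.5704 = 57.04%.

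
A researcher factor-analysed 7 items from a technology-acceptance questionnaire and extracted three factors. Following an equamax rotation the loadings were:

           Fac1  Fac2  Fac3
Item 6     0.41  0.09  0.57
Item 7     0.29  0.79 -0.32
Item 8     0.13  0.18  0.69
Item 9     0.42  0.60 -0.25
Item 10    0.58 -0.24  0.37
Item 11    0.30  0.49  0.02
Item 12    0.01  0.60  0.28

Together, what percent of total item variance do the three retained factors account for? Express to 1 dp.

Communalities: 0.5011, 0.8106, 0.5254, 0.5989, 0.5309, 0.3305, 0.4385; Σh² = 3.7359.
Total variance with 7 standardized items is 7, so the solution explains 3.7359/7 = 0.5337 = 53.37%.

53.4%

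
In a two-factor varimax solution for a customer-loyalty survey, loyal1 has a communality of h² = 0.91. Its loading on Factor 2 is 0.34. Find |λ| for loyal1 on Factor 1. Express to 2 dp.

Under orthogonal rotation h² = Σλ², so λ_Factor 1² = h² − (0.1156) = 0.91 − 0.1156 = 0.7944.
|λ| = √0.7944 = 0.8913.

0.89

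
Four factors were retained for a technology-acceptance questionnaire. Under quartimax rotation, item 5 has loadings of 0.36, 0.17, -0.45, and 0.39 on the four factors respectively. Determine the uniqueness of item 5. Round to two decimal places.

h² = 0.36² + 0.17² + (-0.45)² + 0.39² = 0.1296 + 0.0289 + 0.2025 + 0.1521 = 0.5131
Uniqueness u² = 1 − h² = 1 − 0.5131 = 0.4869

0.49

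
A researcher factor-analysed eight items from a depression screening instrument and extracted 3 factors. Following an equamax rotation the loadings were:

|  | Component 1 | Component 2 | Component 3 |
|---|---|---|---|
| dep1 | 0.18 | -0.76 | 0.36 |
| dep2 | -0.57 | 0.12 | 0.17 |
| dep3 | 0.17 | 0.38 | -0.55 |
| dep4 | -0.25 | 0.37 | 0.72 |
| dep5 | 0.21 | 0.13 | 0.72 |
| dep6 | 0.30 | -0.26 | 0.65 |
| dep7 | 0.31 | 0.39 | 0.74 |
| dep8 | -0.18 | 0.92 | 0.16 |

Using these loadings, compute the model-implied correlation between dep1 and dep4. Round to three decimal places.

r̂ = Σ λ_i·λ_j across factors = (0.18)(-0.25) + (-0.76)(0.37) + (0.36)(0.72)
  = -0.0450 -0.2812 +0.2592 = -0.0670

-0.067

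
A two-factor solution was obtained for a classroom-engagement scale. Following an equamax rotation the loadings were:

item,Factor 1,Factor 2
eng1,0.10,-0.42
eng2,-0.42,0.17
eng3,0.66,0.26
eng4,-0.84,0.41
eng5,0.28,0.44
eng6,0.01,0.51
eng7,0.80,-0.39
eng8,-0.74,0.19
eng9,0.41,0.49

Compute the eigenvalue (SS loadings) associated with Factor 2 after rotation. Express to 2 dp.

SS loadings for Factor 2 = (-0.42)² + 0.17² + 0.26² + 0.41² + 0.44² + 0.51² + (-0.39)² + 0.19² + 0.49² = 0.1764 + 0.0289 + 0.0676 + 0.1681 + 0.1936 + 0.2601 + 0.1521 + 0.0361 + 0.2401 = 1.3230

1.32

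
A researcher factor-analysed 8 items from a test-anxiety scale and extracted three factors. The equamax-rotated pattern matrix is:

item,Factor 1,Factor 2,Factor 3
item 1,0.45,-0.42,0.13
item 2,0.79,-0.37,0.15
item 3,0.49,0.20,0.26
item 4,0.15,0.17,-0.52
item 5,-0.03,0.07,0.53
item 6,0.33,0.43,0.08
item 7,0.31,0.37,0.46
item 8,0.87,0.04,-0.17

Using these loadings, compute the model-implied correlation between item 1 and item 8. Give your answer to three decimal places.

r̂ = Σ λ_i·λ_j across factors = (0.45)(0.87) + (-0.42)(0.04) + (0.13)(-0.17)
  = +0.3915 -0.0168 -0.0221 = 0.3526

0.353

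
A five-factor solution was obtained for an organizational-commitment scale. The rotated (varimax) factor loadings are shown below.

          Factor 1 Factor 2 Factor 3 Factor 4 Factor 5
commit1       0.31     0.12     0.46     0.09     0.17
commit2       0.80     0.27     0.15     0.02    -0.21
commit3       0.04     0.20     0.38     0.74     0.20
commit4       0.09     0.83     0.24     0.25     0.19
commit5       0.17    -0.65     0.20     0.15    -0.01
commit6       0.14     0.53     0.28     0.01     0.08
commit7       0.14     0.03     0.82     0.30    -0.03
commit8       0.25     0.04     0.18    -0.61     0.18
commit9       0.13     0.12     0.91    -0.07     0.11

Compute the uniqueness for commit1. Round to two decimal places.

0.64

h² = 0.31² + 0.12² + 0.46² + 0.09² + 0.17² = 0.0961 + 0.0144 + 0.2116 + 0.0081 + 0.0289 = 0.3591
Uniqueness u² = 1 − h² = 1 − 0.3591 = 0.6409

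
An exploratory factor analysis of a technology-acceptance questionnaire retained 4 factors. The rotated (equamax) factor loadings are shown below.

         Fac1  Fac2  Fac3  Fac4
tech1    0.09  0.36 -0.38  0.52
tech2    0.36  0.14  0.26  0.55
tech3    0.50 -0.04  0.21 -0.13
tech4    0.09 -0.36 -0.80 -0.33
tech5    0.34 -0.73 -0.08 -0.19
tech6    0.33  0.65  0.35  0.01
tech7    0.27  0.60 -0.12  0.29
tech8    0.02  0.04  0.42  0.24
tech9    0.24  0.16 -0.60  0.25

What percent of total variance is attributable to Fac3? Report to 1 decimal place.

17.5%

SS loadings for Fac3 = (-0.38)² + 0.26² + 0.21² + (-0.80)² + (-0.08)² + 0.35² + (-0.12)² + 0.42² + (-0.60)² = 1.5758
With 9 standardized items, total variance = 9. Proportion = 1.5758/9 = 0.1751 → 17.51%.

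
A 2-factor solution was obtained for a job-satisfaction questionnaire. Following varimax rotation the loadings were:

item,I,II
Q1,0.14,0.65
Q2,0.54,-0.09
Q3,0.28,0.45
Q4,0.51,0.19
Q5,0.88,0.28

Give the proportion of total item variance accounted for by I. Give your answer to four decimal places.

SS loadings for I = 0.14² + 0.54² + 0.28² + 0.51² + 0.88² = 1.4241
Proportion of variance = 1.4241 / 5 = 0.2848.

0.2848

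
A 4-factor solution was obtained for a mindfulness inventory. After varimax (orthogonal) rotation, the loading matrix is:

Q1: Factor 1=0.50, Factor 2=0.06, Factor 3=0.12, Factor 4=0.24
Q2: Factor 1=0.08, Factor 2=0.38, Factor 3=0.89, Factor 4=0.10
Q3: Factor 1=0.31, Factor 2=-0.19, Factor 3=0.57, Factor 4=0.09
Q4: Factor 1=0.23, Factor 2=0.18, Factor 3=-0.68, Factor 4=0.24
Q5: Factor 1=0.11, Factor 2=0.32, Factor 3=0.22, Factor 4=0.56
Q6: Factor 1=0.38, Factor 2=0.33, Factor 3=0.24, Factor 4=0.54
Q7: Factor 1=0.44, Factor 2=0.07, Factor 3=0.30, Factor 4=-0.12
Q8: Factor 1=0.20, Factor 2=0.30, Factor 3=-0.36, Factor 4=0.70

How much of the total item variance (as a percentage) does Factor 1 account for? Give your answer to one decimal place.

SS loadings for Factor 1 = 0.50² + 0.08² + 0.31² + 0.23² + 0.11² + 0.38² + 0.44² + 0.20² = 0.7955
With 8 standardized items, total variance = 8. Proportion = 0.7955/8 = 0.0994 → 9.94%.

9.9%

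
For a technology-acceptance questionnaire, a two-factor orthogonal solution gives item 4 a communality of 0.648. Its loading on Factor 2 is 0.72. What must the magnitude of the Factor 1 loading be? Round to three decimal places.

0.360

Under orthogonal rotation h² = Σλ², so λ_Factor 1² = h² − (0.5184) = 0.648 − 0.5184 = 0.1296.
|λ| = √0.1296 = 0.3600.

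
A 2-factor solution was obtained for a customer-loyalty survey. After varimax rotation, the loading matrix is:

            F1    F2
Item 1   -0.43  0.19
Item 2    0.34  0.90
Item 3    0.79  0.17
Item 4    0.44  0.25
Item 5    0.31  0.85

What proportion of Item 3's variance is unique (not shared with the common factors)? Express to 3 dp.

0.347

h² = 0.79² + 0.17² = 0.6241 + 0.0289 = 0.6530
Uniqueness u² = 1 − h² = 1 − 0.6530 = 0.3470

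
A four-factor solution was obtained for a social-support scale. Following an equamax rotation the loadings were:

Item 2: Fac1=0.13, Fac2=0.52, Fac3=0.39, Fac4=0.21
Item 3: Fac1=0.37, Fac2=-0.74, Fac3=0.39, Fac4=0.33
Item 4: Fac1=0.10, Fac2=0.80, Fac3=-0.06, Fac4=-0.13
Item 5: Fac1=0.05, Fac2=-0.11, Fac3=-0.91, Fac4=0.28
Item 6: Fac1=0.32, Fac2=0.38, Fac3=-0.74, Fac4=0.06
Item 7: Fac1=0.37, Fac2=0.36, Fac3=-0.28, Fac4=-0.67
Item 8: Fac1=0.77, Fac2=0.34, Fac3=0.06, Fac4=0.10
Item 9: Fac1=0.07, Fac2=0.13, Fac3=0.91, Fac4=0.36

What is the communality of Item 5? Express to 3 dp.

h² = 0.05² + (-0.11)² + (-0.91)² + 0.28² = 0.0025 + 0.0121 + 0.8281 + 0.0784 = 0.9211

0.921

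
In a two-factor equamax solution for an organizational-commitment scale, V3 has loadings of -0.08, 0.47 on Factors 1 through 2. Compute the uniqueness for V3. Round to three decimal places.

0.773

h² = (-0.08)² + 0.47² = 0.0064 + 0.2209 = 0.2273
Uniqueness u² = 1 − h² = 1 − 0.2273 = 0.7727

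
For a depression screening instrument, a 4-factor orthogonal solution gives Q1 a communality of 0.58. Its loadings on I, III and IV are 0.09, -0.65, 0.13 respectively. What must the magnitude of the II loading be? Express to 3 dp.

0.364

Under orthogonal rotation h² = Σλ², so λ_II² = h² − (0.4475) = 0.58 − 0.4475 = 0.1325.
|λ| = √0.1325 = 0.3640.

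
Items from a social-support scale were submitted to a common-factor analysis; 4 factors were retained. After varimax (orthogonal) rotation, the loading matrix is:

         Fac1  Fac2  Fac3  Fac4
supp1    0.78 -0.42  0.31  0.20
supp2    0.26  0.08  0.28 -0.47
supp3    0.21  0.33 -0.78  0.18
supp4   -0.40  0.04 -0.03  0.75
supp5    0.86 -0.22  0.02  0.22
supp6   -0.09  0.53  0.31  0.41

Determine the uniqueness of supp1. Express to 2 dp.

h² = 0.78² + (-0.42)² + 0.31² + 0.20² = 0.6084 + 0.1764 + 0.0961 + 0.0400 = 0.9209
Uniqueness u² = 1 − h² = 1 − 0.9209 = 0.0791

0.08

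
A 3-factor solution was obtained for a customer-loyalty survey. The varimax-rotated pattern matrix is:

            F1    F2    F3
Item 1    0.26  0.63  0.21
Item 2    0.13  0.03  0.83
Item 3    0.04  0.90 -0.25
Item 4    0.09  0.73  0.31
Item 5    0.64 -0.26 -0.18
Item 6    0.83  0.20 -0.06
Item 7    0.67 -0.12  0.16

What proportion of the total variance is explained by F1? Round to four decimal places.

0.2345

SS loadings for F1 = 0.26² + 0.13² + 0.04² + 0.09² + 0.64² + 0.83² + 0.67² = 1.6416
Proportion of variance = 1.6416 / 7 = 0.2345.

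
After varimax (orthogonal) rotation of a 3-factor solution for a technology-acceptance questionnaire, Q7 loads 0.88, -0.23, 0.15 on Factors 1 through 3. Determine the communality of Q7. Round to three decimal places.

0.850

h² = 0.88² + (-0.23)² + 0.15² = 0.7744 + 0.0529 + 0.0225 = 0.8498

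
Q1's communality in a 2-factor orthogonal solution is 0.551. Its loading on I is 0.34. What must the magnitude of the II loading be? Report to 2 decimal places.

Under orthogonal rotation h² = Σλ², so λ_II² = h² − (0.1156) = 0.551 − 0.1156 = 0.4354.
|λ| = √0.4354 = 0.6598.

0.66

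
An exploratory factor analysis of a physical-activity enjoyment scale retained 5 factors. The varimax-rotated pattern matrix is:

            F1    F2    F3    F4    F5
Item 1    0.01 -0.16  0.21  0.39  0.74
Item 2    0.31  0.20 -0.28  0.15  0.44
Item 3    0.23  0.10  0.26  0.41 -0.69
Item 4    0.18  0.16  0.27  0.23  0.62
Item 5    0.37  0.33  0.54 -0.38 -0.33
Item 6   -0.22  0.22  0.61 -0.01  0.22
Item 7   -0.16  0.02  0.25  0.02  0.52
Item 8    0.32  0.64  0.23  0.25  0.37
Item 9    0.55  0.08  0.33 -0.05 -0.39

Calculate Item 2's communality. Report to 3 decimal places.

0.431

h² = 0.31² + 0.20² + (-0.28)² + 0.15² + 0.44² = 0.0961 + 0.0400 + 0.0784 + 0.0225 + 0.1936 = 0.4306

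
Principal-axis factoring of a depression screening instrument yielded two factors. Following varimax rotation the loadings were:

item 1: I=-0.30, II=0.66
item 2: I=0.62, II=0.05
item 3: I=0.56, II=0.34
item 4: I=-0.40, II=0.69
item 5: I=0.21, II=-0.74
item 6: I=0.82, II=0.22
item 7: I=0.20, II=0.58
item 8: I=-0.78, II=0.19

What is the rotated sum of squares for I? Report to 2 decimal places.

2.31

SS loadings for I = (-0.30)² + 0.62² + 0.56² + (-0.40)² + 0.21² + 0.82² + 0.20² + (-0.78)² = 0.0900 + 0.3844 + 0.3136 + 0.1600 + 0.0441 + 0.6724 + 0.0400 + 0.6084 = 2.3129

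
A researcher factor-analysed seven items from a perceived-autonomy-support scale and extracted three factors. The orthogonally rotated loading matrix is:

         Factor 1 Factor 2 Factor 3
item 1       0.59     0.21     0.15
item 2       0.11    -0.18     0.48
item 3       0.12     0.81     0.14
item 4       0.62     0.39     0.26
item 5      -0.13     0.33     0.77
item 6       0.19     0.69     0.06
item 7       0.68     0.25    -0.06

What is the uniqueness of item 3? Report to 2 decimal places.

0.31

h² = 0.12² + 0.81² + 0.14² = 0.0144 + 0.6561 + 0.0196 = 0.6901
Uniqueness u² = 1 − h² = 1 − 0.6901 = 0.3099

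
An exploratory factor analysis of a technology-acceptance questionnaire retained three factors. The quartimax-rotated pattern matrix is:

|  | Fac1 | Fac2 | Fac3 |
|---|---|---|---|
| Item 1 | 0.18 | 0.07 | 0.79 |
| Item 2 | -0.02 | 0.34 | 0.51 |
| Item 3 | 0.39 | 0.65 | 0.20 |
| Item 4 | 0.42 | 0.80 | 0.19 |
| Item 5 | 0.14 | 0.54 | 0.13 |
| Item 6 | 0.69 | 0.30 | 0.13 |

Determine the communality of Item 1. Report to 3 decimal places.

0.661

h² = 0.18² + 0.07² + 0.79² = 0.0324 + 0.0049 + 0.6241 = 0.6614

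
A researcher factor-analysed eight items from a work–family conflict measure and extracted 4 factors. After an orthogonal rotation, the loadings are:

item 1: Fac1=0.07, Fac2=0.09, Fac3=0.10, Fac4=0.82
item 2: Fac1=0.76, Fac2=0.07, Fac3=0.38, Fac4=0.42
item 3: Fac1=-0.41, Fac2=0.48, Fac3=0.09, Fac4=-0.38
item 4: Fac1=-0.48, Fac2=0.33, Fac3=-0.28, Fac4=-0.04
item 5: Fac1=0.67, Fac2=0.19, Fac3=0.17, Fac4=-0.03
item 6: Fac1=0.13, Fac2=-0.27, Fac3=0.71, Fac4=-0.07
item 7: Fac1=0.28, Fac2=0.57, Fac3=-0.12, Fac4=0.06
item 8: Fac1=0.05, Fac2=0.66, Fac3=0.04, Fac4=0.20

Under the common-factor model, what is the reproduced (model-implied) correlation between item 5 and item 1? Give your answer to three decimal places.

r̂ = Σ λ_i·λ_j across factors = (0.67)(0.07) + (0.19)(0.09) + (0.17)(0.10) + (-0.03)(0.82)
  = +0.0469 +0.0171 +0.0170 -0.0246 = 0.0564

0.056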